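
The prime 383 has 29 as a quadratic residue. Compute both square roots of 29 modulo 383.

98, 285

Since 383 ≡ 3 (mod 4), a square root of 29 is 29^((383+1)/4) = 29^96 mod 383.
Repeated squaring: 29^2≡75, 29^4≡263, 29^8≡229, 29^16≡353, 29^32≡134, 29^64≡338 (mod 383).
29^96 = 29^(64+32) ≡ 98 (mod 383).
Check: 98² = 9604 ≡ 29 (mod 383). The two roots are 98 and 285.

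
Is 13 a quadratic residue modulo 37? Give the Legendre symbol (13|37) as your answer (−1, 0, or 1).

Euler's criterion: (13/37) ≡ 13^18 (mod 37).
13^2 ≡ 21 (mod 37)
13^4 ≡ 34 (mod 37)
13^8 ≡ 9 (mod 37)
13^16 ≡ 7 (mod 37)
13^18 = 13^(16+2) ≡ 36 (mod 37).
Result is 36 ≡ −1, so (13/37) = −1.

-1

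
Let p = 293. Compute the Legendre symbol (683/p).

1

Euler's criterion: (683/293) ≡ 97^146 (mod 293).
97^2 ≡ 33 (mod 293)
97^4 ≡ 210 (mod 293)
97^8 ≡ 150 (mod 293)
97^16 ≡ 232 (mod 293)
97^32 ≡ 205 (mod 293)
97^64 ≡ 126 (mod 293)
97^128 ≡ 54 (mod 293)
97^146 = 97^(128+16+2) ≡ 1 (mod 293).
Result is 1, so (683/293) = 1.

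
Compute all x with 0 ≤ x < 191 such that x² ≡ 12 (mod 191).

Since 191 ≡ 3 (mod 4), a square root of 12 is 12^((191+1)/4) = 12^48 mod 191.
Repeated squaring: 12^2≡144, 12^4≡108, 12^8≡13, 12^16≡169, 12^32≡102 (mod 191).
12^48 = 12^(32+16) ≡ 48 (mod 191).
Check: 48² = 2304 ≡ 12 (mod 191). The two roots are 48 and 143.

48, 143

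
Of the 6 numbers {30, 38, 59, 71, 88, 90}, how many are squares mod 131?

2

(30/131) = -1 → non-residue.
(38/131) = +1 → QR.
(59/131) = +1 → QR.
(71/131) = -1 → non-residue.
(88/131) = -1 → non-residue.
(90/131) = -1 → non-residue.
Total quadratic residues among the 6: 2.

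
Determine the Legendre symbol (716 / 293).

-1

Euler's criterion: (716/293) ≡ 130^146 (mod 293).
130^2 ≡ 199 (mod 293)
130^4 ≡ 46 (mod 293)
130^8 ≡ 65 (mod 293)
130^16 ≡ 123 (mod 293)
130^32 ≡ 186 (mod 293)
130^64 ≡ 22 (mod 293)
130^128 ≡ 191 (mod 293)
130^146 = 130^(128+16+2) ≡ 292 (mod 293).
Result is 292 ≡ −1, so (716/293) = −1.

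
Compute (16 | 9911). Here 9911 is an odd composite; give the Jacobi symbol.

Pull out 2^4: since 9911 ≡ 7 (mod 8), (2/9911) = +1, so (2/9911)^4 = +1.
Reached (1/9911) = 1. Collecting the sign flips along the way, the symbol is +1.

1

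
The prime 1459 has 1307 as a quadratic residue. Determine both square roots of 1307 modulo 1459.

Since 1459 ≡ 3 (mod 4), a square root of 1307 is 1307^((1459+1)/4) = 1307^365 mod 1459.
Repeated squaring: 1307^2≡1219, 1307^4≡699, 1307^8≡1295, 1307^16≡634, 1307^32≡731, 1307^64≡367, 1307^128≡461, 1307^256≡966 (mod 1459).
1307^365 = 1307^(256+64+32+8+4+1) ≡ 65 (mod 1459).
Check: 65² = 4225 ≡ 1307 (mod 1459). The two roots are 65 and 1394.

65, 1394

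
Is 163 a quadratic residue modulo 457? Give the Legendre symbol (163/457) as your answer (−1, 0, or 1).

1

Reciprocity: 163 ≡ 3 and 457 ≡ 1 (mod 4), so (163/457) = +(457/163).
Reduce top mod 163: now compute (131/163).
Reciprocity: 131 ≡ 3 and 163 ≡ 3 (mod 4), so (131/163) = −(163/131).
Reduce top mod 131: now compute (32/131).
Pull out 2^5: since 131 ≡ 3 (mod 8), (2/131) = -1, so (2/131)^5 = -1.
Reached (1/131) = 1. Collecting the sign flips along the way, the symbol is +1.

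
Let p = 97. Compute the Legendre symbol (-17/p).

Euler's criterion: (-17/97) ≡ 80^48 (mod 97).
80^2 ≡ 95 (mod 97)
80^4 ≡ 4 (mod 97)
80^8 ≡ 16 (mod 97)
80^16 ≡ 62 (mod 97)
80^32 ≡ 61 (mod 97)
80^48 = 80^(32+16) ≡ 96 (mod 97).
Result is 96 ≡ −1, so (-17/97) = −1.

-1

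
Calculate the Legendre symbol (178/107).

First reduce: 178 ≡ 71 (mod 107).
Reciprocity: 71 ≡ 3 and 107 ≡ 3 (mod 4), so (71/107) = −(107/71).
Reduce top mod 71: now compute (36/71).
Pull out 2^2: since 71 ≡ 7 (mod 8), (2/71) = +1, so (2/71)^2 = +1.
Reciprocity: 9 ≡ 1 and 71 ≡ 3 (mod 4), so (9/71) = +(71/9).
Reduce top mod 9: now compute (8/9).
Pull out 2^3: since 9 ≡ 1 (mod 8), (2/9) = +1, so (2/9)^3 = +1.
Reached (1/9) = 1. Collecting the sign flips along the way, the symbol is -1.

-1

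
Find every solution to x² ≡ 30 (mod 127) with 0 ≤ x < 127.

Since 127 ≡ 3 (mod 4), a square root of 30 is 30^((127+1)/4) = 30^32 mod 127.
Repeated squaring: 30^2≡11, 30^4≡121, 30^8≡36, 30^16≡26, 30^32≡41 (mod 127).
30^32 = 30^(32) ≡ 41 (mod 127).
Check: 41² = 1681 ≡ 30 (mod 127). The two roots are 41 and 86.

41, 86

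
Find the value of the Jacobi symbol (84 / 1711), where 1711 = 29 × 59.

Pull out 2^2: since 1711 ≡ 7 (mod 8), (2/1711) = +1, so (2/1711)^2 = +1.
Reciprocity: 21 ≡ 1 and 1711 ≡ 3 (mod 4), so (21/1711) = +(1711/21).
Reduce top mod 21: now compute (10/21).
Pull out 2: since 21 ≡ 5 (mod 8), (2/21) = -1.
Reciprocity: 5 ≡ 1 and 21 ≡ 1 (mod 4), so (5/21) = +(21/5).
Reduce top mod 5: now compute (1/5).
Reached (1/5) = 1. Collecting the sign flips along the way, the symbol is -1.

-1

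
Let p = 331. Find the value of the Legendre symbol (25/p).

1

Euler's criterion: (25/331) ≡ 25^165 (mod 331).
25^2 ≡ 294 (mod 331)
25^4 ≡ 45 (mod 331)
25^8 ≡ 39 (mod 331)
25^16 ≡ 197 (mod 331)
25^32 ≡ 82 (mod 331)
25^64 ≡ 104 (mod 331)
25^128 ≡ 224 (mod 331)
25^165 = 25^(128+32+4+1) ≡ 1 (mod 331).
Result is 1, so (25/331) = 1.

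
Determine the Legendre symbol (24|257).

Pull out 2^3: since 257 ≡ 1 (mod 8), (2/257) = +1, so (2/257)^3 = +1.
Reciprocity: 3 ≡ 3 and 257 ≡ 1 (mod 4), so (3/257) = +(257/3).
Reduce top mod 3: now compute (2/3).
Pull out 2: since 3 ≡ 3 (mod 8), (2/3) = -1.
Reached (1/3) = 1. Collecting the sign flips along the way, the symbol is -1.

-1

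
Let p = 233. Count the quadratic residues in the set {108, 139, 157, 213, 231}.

(108/233) = -1 → non-residue.
(139/233) = -1 → non-residue.
(157/233) = +1 → QR.
(213/233) = -1 → non-residue.
(231/233) = +1 → QR.
Total quadratic residues among the 5: 2.

2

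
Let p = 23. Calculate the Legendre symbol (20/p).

Euler's criterion: (20/23) ≡ 20^11 (mod 23).
20^2 ≡ 9 (mod 23)
20^4 ≡ 12 (mod 23)
20^8 ≡ 6 (mod 23)
20^11 = 20^(8+2+1) ≡ 22 (mod 23).
Result is 22 ≡ −1, so (20/23) = −1.

-1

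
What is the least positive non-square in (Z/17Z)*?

(2/17) = +1, so 2 is a residue.
(3/17) = −1, so 3 is the smallest positive non-residue mod 17.

3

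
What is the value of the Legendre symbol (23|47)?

Reciprocity: 23 ≡ 3 and 47 ≡ 3 (mod 4), so (23/47) = −(47/23).
Reduce top mod 23: now compute (1/23).
Reached (1/23) = 1. Collecting the sign flips along the way, the symbol is -1.

-1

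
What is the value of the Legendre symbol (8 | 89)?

Pull out 2^3: since 89 ≡ 1 (mod 8), (2/89) = +1, so (2/89)^3 = +1.
Reached (1/89) = 1. Collecting the sign flips along the way, the symbol is +1.

1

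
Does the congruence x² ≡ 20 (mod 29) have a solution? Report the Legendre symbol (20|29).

1

Euler's criterion: (20/29) ≡ 20^14 (mod 29).
20^2 ≡ 23 (mod 29)
20^4 ≡ 7 (mod 29)
20^8 ≡ 20 (mod 29)
20^14 = 20^(8+4+2) ≡ 1 (mod 29).
Result is 1, so (20/29) = 1.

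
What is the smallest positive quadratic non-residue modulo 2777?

3

(2/2777) = +1, so 2 is a residue.
(3/2777) = −1, so 3 is the smallest positive non-residue mod 2777.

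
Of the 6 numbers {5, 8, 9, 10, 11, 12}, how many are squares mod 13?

(5/13) = -1 → non-residue.
(8/13) = -1 → non-residue.
(9/13) = +1 → QR.
(10/13) = +1 → QR.
(11/13) = -1 → non-residue.
(12/13) = +1 → QR.
Total quadratic residues among the 6: 3.

3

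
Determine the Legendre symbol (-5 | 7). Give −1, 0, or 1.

1

First reduce: -5 ≡ 2 (mod 7).
Pull out 2: since 7 ≡ 7 (mod 8), (2/7) = +1.
Reached (1/7) = 1. Collecting the sign flips along the way, the symbol is +1.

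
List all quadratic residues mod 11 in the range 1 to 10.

Square k = 1,…,5 (k and 11−k give the same square):
1²=1, 2²=4, 3²=9, 4²≡5, 5²≡3 (mod 11).
So the quadratic residues mod 11 are {1, 3, 4, 5, 9}.

1, 3, 4, 5, 9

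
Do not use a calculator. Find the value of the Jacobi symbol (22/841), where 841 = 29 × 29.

1

Pull out 2: since 841 ≡ 1 (mod 8), (2/841) = +1.
Reciprocity: 11 ≡ 3 and 841 ≡ 1 (mod 4), so (11/841) = +(841/11).
Reduce top mod 11: now compute (5/11).
Reciprocity: 5 ≡ 1 and 11 ≡ 3 (mod 4), so (5/11) = +(11/5).
Reduce top mod 5: now compute (1/5).
Reached (1/5) = 1. Collecting the sign flips along the way, the symbol is +1.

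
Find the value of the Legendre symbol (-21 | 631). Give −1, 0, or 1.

-1

First reduce: -21 ≡ 610 (mod 631).
Pull out 2: since 631 ≡ 7 (mod 8), (2/631) = +1.
Reciprocity: 305 ≡ 1 and 631 ≡ 3 (mod 4), so (305/631) = +(631/305).
Reduce top mod 305: now compute (21/305).
Reciprocity: 21 ≡ 1 and 305 ≡ 1 (mod 4), so (21/305) = +(305/21).
Reduce top mod 21: now compute (11/21).
Reciprocity: 11 ≡ 3 and 21 ≡ 1 (mod 4), so (11/21) = +(21/11).
Reduce top mod 11: now compute (10/11).
Pull out 2: since 11 ≡ 3 (mod 8), (2/11) = -1.
Reciprocity: 5 ≡ 1 and 11 ≡ 3 (mod 4), so (5/11) = +(11/5).
Reduce top mod 5: now compute (1/5).
Reached (1/5) = 1. Collecting the sign flips along the way, the symbol is -1.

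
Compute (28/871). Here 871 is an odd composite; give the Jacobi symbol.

Pull out 2^2: since 871 ≡ 7 (mod 8), (2/871) = +1, so (2/871)^2 = +1.
Reciprocity: 7 ≡ 3 and 871 ≡ 3 (mod 4), so (7/871) = −(871/7).
Reduce top mod 7: now compute (3/7).
Reciprocity: 3 ≡ 3 and 7 ≡ 3 (mod 4), so (3/7) = −(7/3).
Reduce top mod 3: now compute (1/3).
Reached (1/3) = 1. Collecting the sign flips along the way, the symbol is +1.

1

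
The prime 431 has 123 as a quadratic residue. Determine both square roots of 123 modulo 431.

Since 431 ≡ 3 (mod 4), a square root of 123 is 123^((431+1)/4) = 123^108 mod 431.
Repeated squaring: 123^2≡44, 123^4≡212, 123^8≡120, 123^16≡177, 123^32≡297, 123^64≡285 (mod 431).
123^108 = 123^(64+32+8+4) ≡ 135 (mod 431).
Check: 135² = 18225 ≡ 123 (mod 431). The two roots are 135 and 296.

135, 296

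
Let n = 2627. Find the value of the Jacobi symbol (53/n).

-1

Reciprocity: 53 ≡ 1 and 2627 ≡ 3 (mod 4), so (53/2627) = +(2627/53).
Reduce top mod 53: now compute (30/53).
Pull out 2: since 53 ≡ 5 (mod 8), (2/53) = -1.
Reciprocity: 15 ≡ 3 and 53 ≡ 1 (mod 4), so (15/53) = +(53/15).
Reduce top mod 15: now compute (8/15).
Pull out 2^3: since 15 ≡ 7 (mod 8), (2/15) = +1, so (2/15)^3 = +1.
Reached (1/15) = 1. Collecting the sign flips along the way, the symbol is -1.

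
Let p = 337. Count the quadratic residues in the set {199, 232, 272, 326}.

0

(199/337) = -1 → non-residue.
(232/337) = -1 → non-residue.
(272/337) = -1 → non-residue.
(326/337) = -1 → non-residue.
Total quadratic residues among the 4: 0.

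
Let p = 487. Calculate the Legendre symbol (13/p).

-1

Reciprocity: 13 ≡ 1 and 487 ≡ 3 (mod 4), so (13/487) = +(487/13).
Reduce top mod 13: now compute (6/13).
Pull out 2: since 13 ≡ 5 (mod 8), (2/13) = -1.
Reciprocity: 3 ≡ 3 and 13 ≡ 1 (mod 4), so (3/13) = +(13/3).
Reduce top mod 3: now compute (1/3).
Reached (1/3) = 1. Collecting the sign flips along the way, the symbol is -1.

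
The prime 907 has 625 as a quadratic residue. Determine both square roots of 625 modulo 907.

Since 907 ≡ 3 (mod 4), a square root of 625 is 625^((907+1)/4) = 625^227 mod 907.
Repeated squaring: 625^2≡615, 625^4≡6, 625^8≡36, 625^16≡389, 625^32≡759, 625^64≡136, 625^128≡356 (mod 907).
625^227 = 625^(128+64+32+2+1) ≡ 25 (mod 907).
Check: 25² = 625 ≡ 625 (mod 907). The two roots are 25 and 882.

25, 882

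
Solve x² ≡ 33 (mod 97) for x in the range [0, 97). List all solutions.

97 ≡ 1 (mod 4), so we find a root by search.
Trying successive values, 18² = 324 ≡ 33 (mod 97). The other root is 97 − 18 = 79.

18, 79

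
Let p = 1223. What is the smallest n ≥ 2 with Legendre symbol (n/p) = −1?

5

(2/1223) = +1, so 2 is a residue.
(3/1223) = +1, so 3 is a residue.
(4/1223) = +1, so 4 is a residue.
(5/1223) = −1, so 5 is the smallest positive non-residue mod 1223.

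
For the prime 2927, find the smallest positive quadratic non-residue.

5

(2/2927) = +1, so 2 is a residue.
(3/2927) = +1, so 3 is a residue.
(4/2927) = +1, so 4 is a residue.
(5/2927) = −1, so 5 is the smallest positive non-residue mod 2927.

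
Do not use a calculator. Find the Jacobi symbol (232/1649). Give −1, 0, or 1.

Pull out 2^3: since 1649 ≡ 1 (mod 8), (2/1649) = +1, so (2/1649)^3 = +1.
Reciprocity: 29 ≡ 1 and 1649 ≡ 1 (mod 4), so (29/1649) = +(1649/29).
Reduce top mod 29: now compute (25/29).
Reciprocity: 25 ≡ 1 and 29 ≡ 1 (mod 4), so (25/29) = +(29/25).
Reduce top mod 25: now compute (4/25).
Pull out 2^2: since 25 ≡ 1 (mod 8), (2/25) = +1, so (2/25)^2 = +1.
Reached (1/25) = 1. Collecting the sign flips along the way, the symbol is +1.

1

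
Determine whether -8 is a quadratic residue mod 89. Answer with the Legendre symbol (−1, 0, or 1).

1

First reduce: -8 ≡ 81 (mod 89).
Reciprocity: 81 ≡ 1 and 89 ≡ 1 (mod 4), so (81/89) = +(89/81).
Reduce top mod 81: now compute (8/81).
Pull out 2^3: since 81 ≡ 1 (mod 8), (2/81) = +1, so (2/81)^3 = +1.
Reached (1/81) = 1. Collecting the sign flips along the way, the symbol is +1.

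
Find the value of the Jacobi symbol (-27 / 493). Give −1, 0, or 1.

1

First reduce: -27 ≡ 466 (mod 493).
Pull out 2: since 493 ≡ 5 (mod 8), (2/493) = -1.
Reciprocity: 233 ≡ 1 and 493 ≡ 1 (mod 4), so (233/493) = +(493/233).
Reduce top mod 233: now compute (27/233).
Reciprocity: 27 ≡ 3 and 233 ≡ 1 (mod 4), so (27/233) = +(233/27).
Reduce top mod 27: now compute (17/27).
Reciprocity: 17 ≡ 1 and 27 ≡ 3 (mod 4), so (17/27) = +(27/17).
Reduce top mod 17: now compute (10/17).
Pull out 2: since 17 ≡ 1 (mod 8), (2/17) = +1.
Reciprocity: 5 ≡ 1 and 17 ≡ 1 (mod 4), so (5/17) = +(17/5).
Reduce top mod 5: now compute (2/5).
Pull out 2: since 5 ≡ 5 (mod 8), (2/5) = -1.
Reached (1/5) = 1. Collecting the sign flips along the way, the symbol is +1.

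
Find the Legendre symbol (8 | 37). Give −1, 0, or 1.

Pull out 2^3: since 37 ≡ 5 (mod 8), (2/37) = -1, so (2/37)^3 = -1.
Reached (1/37) = 1. Collecting the sign flips along the way, the symbol is -1.

-1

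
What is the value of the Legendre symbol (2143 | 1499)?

1

First reduce: 2143 ≡ 644 (mod 1499).
Pull out 2^2: since 1499 ≡ 3 (mod 8), (2/1499) = -1, so (2/1499)^2 = +1.
Reciprocity: 161 ≡ 1 and 1499 ≡ 3 (mod 4), so (161/1499) = +(1499/161).
Reduce top mod 161: now compute (50/161).
Pull out 2: since 161 ≡ 1 (mod 8), (2/161) = +1.
Reciprocity: 25 ≡ 1 and 161 ≡ 1 (mod 4), so (25/161) = +(161/25).
Reduce top mod 25: now compute (11/25).
Reciprocity: 11 ≡ 3 and 25 ≡ 1 (mod 4), so (11/25) = +(25/11).
Reduce top mod 11: now compute (3/11).
Reciprocity: 3 ≡ 3 and 11 ≡ 3 (mod 4), so (3/11) = −(11/3).
Reduce top mod 3: now compute (2/3).
Pull out 2: since 3 ≡ 3 (mod 8), (2/3) = -1.
Reached (1/3) = 1. Collecting the sign flips along the way, the symbol is +1.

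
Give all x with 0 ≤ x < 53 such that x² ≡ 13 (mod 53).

53 ≡ 1 (mod 4), so we find a root by search.
Trying successive values, 15² = 225 ≡ 13 (mod 53). The other root is 53 − 15 = 38.

15, 38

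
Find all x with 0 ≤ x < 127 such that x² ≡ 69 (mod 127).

14, 113

Since 127 ≡ 3 (mod 4), a square root of 69 is 69^((127+1)/4) = 69^32 mod 127.
Repeated squaring: 69^2≡62, 69^4≡34, 69^8≡13, 69^16≡42, 69^32≡113 (mod 127).
69^32 = 69^(32) ≡ 113 (mod 127).
Check: 113² = 12769 ≡ 69 (mod 127). The two roots are 14 and 113.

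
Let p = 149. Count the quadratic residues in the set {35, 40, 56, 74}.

1

(35/149) = +1 → QR.
(40/149) = -1 → non-residue.
(56/149) = -1 → non-residue.
(74/149) = -1 → non-residue.
Total quadratic residues among the 4: 1.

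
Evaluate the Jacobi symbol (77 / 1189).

Reciprocity: 77 ≡ 1 and 1189 ≡ 1 (mod 4), so (77/1189) = +(1189/77).
Reduce top mod 77: now compute (34/77).
Pull out 2: since 77 ≡ 5 (mod 8), (2/77) = -1.
Reciprocity: 17 ≡ 1 and 77 ≡ 1 (mod 4), so (17/77) = +(77/17).
Reduce top mod 17: now compute (9/17).
Reciprocity: 9 ≡ 1 and 17 ≡ 1 (mod 4), so (9/17) = +(17/9).
Reduce top mod 9: now compute (8/9).
Pull out 2^3: since 9 ≡ 1 (mod 8), (2/9) = +1, so (2/9)^3 = +1.
Reached (1/9) = 1. Collecting the sign flips along the way, the symbol is -1.

-1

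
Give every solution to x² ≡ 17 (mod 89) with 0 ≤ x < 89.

27, 62

89 ≡ 1 (mod 4), so we find a root by search.
Trying successive values, 27² = 729 ≡ 17 (mod 89). The other root is 89 − 27 = 62.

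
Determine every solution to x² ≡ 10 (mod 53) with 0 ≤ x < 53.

53 ≡ 1 (mod 4), so we find a root by search.
Trying successive values, 13² = 169 ≡ 10 (mod 53). The other root is 53 − 13 = 40.

13, 40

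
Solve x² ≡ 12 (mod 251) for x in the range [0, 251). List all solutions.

Since 251 ≡ 3 (mod 4), a square root of 12 is 12^((251+1)/4) = 12^63 mod 251.
Repeated squaring: 12^2≡144, 12^4≡154, 12^8≡122, 12^16≡75, 12^32≡103 (mod 251).
12^63 = 12^(32+16+8+4+2+1) ≡ 152 (mod 251).
Check: 152² = 23104 ≡ 12 (mod 251). The two roots are 99 and 152.

99, 152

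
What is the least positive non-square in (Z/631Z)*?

3

(2/631) = +1, so 2 is a residue.
(3/631) = −1, so 3 is the smallest positive non-residue mod 631.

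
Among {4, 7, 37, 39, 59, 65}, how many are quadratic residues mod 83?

5

(4/83) = +1 → QR.
(7/83) = +1 → QR.
(37/83) = +1 → QR.
(39/83) = -1 → non-residue.
(59/83) = +1 → QR.
(65/83) = +1 → QR.
Total quadratic residues among the 6: 5.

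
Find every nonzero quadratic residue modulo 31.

1 2 4 5 7 8 9 10 14 16 18 19 20 25 28

Square k = 1,…,15 (k and 31−k give the same square):
1²=1, 2²=4, 3²=9, 4²=16, 5²=25, 6²≡5, 7²≡18, 8²≡2, 9²≡19, 10²≡7, 11²≡28, 12²≡20, 13²≡14, 14²≡10, 15²≡8 (mod 31).
So the quadratic residues mod 31 are {1, 2, 4, 5, 7, 8, 9, 10, 14, 16, 18, 19, 20, 25, 28}.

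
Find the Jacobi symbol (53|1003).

1

Reciprocity: 53 ≡ 1 and 1003 ≡ 3 (mod 4), so (53/1003) = +(1003/53).
Reduce top mod 53: now compute (49/53).
Reciprocity: 49 ≡ 1 and 53 ≡ 1 (mod 4), so (49/53) = +(53/49).
Reduce top mod 49: now compute (4/49).
Pull out 2^2: since 49 ≡ 1 (mod 8), (2/49) = +1, so (2/49)^2 = +1.
Reached (1/49) = 1. Collecting the sign flips along the way, the symbol is +1.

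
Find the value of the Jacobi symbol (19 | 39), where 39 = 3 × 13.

Reciprocity: 19 ≡ 3 and 39 ≡ 3 (mod 4), so (19/39) = −(39/19).
Reduce top mod 19: now compute (1/19).
Reached (1/19) = 1. Collecting the sign flips along the way, the symbol is -1.

-1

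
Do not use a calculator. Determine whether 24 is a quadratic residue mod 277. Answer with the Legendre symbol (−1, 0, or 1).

-1

Pull out 2^3: since 277 ≡ 5 (mod 8), (2/277) = -1, so (2/277)^3 = -1.
Reciprocity: 3 ≡ 3 and 277 ≡ 1 (mod 4), so (3/277) = +(277/3).
Reduce top mod 3: now compute (1/3).
Reached (1/3) = 1. Collecting the sign flips along the way, the symbol is -1.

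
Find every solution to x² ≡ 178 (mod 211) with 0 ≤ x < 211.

Since 211 ≡ 3 (mod 4), a square root of 178 is 178^((211+1)/4) = 178^53 mod 211.
Repeated squaring: 178^2≡34, 178^4≡101, 178^8≡73, 178^16≡54, 178^32≡173 (mod 211).
178^53 = 178^(32+16+4+1) ≡ 173 (mod 211).
Check: 173² = 29929 ≡ 178 (mod 211). The two roots are 38 and 173.

38, 173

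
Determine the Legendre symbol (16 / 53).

Pull out 2^4: since 53 ≡ 5 (mod 8), (2/53) = -1, so (2/53)^4 = +1.
Reached (1/53) = 1. Collecting the sign flips along the way, the symbol is +1.

1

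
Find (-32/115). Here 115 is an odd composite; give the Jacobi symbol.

1

First reduce: -32 ≡ 83 (mod 115).
Reciprocity: 83 ≡ 3 and 115 ≡ 3 (mod 4), so (83/115) = −(115/83).
Reduce top mod 83: now compute (32/83).
Pull out 2^5: since 83 ≡ 3 (mod 8), (2/83) = -1, so (2/83)^5 = -1.
Reached (1/83) = 1. Collecting the sign flips along the way, the symbol is +1.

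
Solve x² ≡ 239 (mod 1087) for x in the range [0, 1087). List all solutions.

470, 617

Since 1087 ≡ 3 (mod 4), a square root of 239 is 239^((1087+1)/4) = 239^272 mod 1087.
Repeated squaring: 239^2≡597, 239^4≡960, 239^8≡911, 239^16≡540, 239^32≡284, 239^64≡218, 239^128≡783, 239^256≡21 (mod 1087).
239^272 = 239^(256+16) ≡ 470 (mod 1087).
Check: 470² = 220900 ≡ 239 (mod 1087). The two roots are 470 and 617.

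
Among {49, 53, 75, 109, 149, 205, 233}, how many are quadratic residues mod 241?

(49/241) = +1 → QR.
(53/241) = +1 → QR.
(75/241) = +1 → QR.
(109/241) = -1 → non-residue.
(149/241) = -1 → non-residue.
(205/241) = +1 → QR.
(233/241) = +1 → QR.
Total quadratic residues among the 7: 5.

5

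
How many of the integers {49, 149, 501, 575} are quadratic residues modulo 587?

3

(49/587) = +1 → QR.
(149/587) = +1 → QR.
(501/587) = +1 → QR.
(575/587) = -1 → non-residue.
Total quadratic residues among the 4: 3.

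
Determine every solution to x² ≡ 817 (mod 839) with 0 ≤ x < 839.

Since 839 ≡ 3 (mod 4), a square root of 817 is 817^((839+1)/4) = 817^210 mod 839.
Repeated squaring: 817^2≡484, 817^4≡175, 817^8≡421, 817^16≡212, 817^32≡477, 817^64≡160, 817^128≡430 (mod 839).
817^210 = 817^(128+64+16+2) ≡ 500 (mod 839).
Check: 500² = 250000 ≡ 817 (mod 839). The two roots are 339 and 500.

339, 500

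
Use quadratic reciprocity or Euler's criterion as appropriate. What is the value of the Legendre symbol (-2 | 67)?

1

Euler's criterion: (-2/67) ≡ 65^33 (mod 67).
65^2 ≡ 4 (mod 67)
65^4 ≡ 16 (mod 67)
65^8 ≡ 55 (mod 67)
65^16 ≡ 10 (mod 67)
65^32 ≡ 33 (mod 67)
65^33 = 65^(32+1) ≡ 1 (mod 67).
Result is 1, so (-2/67) = 1.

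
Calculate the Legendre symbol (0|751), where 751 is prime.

Top reduces to 0: gcd > 1, so the symbol is 0.

0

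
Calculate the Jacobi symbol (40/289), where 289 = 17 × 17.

Pull out 2^3: since 289 ≡ 1 (mod 8), (2/289) = +1, so (2/289)^3 = +1.
Reciprocity: 5 ≡ 1 and 289 ≡ 1 (mod 4), so (5/289) = +(289/5).
Reduce top mod 5: now compute (4/5).
Pull out 2^2: since 5 ≡ 5 (mod 8), (2/5) = -1, so (2/5)^2 = +1.
Reached (1/5) = 1. Collecting the sign flips along the way, the symbol is +1.

1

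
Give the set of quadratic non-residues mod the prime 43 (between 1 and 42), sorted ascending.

2, 3, 5, 7, 8, 12, 18, 19, 20, 22, 26, 27, 28, 29, 30, 32, 33, 34, 37, 39, 42

Square k = 1,…,21 (k and 43−k give the same square):
1²=1, 2²=4, 3²=9, 4²=16, 5²=25, 6²=36, 7²≡6, 8²≡21, 9²≡38, 10²≡14, 11²≡35, 12²≡15, 13²≡40, 14²≡24, 15²≡10, 16²≡41, 17²≡31, 18²≡23, 19²≡17, 20²≡13, 21²≡11 (mod 43).
The residues are {1, 4, 6, 9, 10, 11, 13, 14, 15, 16, 17, 21, 23, 24, 25, 31, 35, 36, 38, 40, 41}; the non-residues are the remaining 21 nonzero classes.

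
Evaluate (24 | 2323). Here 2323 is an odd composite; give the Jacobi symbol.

1

Pull out 2^3: since 2323 ≡ 3 (mod 8), (2/2323) = -1, so (2/2323)^3 = -1.
Reciprocity: 3 ≡ 3 and 2323 ≡ 3 (mod 4), so (3/2323) = −(2323/3).
Reduce top mod 3: now compute (1/3).
Reached (1/3) = 1. Collecting the sign flips along the way, the symbol is +1.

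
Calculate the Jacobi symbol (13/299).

0

Reciprocity: 13 ≡ 1 and 299 ≡ 3 (mod 4), so (13/299) = +(299/13).
Reduce top mod 13: now compute (0/13).
Top reduces to 0: gcd > 1, so the symbol is 0.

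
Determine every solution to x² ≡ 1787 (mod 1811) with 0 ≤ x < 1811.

Since 1811 ≡ 3 (mod 4), a square root of 1787 is 1787^((1811+1)/4) = 1787^453 mod 1811.
Repeated squaring: 1787^2≡576, 1787^4≡363, 1787^8≡1377, 1787^16≡12, 1787^32≡144, 1787^64≡815, 1787^128≡1399, 1787^256≡1321 (mod 1811).
1787^453 = 1787^(256+128+64+4+1) ≡ 1421 (mod 1811).
Check: 1421² = 2019241 ≡ 1787 (mod 1811). The two roots are 390 and 1421.

390, 1421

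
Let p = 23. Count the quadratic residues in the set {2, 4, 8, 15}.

3

(2/23) = +1 → QR.
(4/23) = +1 → QR.
(8/23) = +1 → QR.
(15/23) = -1 → non-residue.
Total quadratic residues among the 4: 3.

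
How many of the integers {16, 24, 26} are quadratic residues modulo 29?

(16/29) = +1 → QR.
(24/29) = +1 → QR.
(26/29) = -1 → non-residue.
Total quadratic residues among the 3: 2.

2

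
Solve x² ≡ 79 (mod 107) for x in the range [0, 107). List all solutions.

20, 87

Since 107 ≡ 3 (mod 4), a square root of 79 is 79^((107+1)/4) = 79^27 mod 107.
Repeated squaring: 79^2≡35, 79^4≡48, 79^8≡57, 79^16≡39 (mod 107).
79^27 = 79^(16+8+2+1) ≡ 87 (mod 107).
Check: 87² = 7569 ≡ 79 (mod 107). The two roots are 20 and 87.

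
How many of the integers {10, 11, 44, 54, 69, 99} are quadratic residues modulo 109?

(10/109) = -1 → non-residue.
(11/109) = -1 → non-residue.
(44/109) = -1 → non-residue.
(54/109) = -1 → non-residue.
(69/109) = -1 → non-residue.
(99/109) = -1 → non-residue.
Total quadratic residues among the 6: 0.

0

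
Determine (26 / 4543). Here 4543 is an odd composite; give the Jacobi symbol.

-1

Pull out 2: since 4543 ≡ 7 (mod 8), (2/4543) = +1.
Reciprocity: 13 ≡ 1 and 4543 ≡ 3 (mod 4), so (13/4543) = +(4543/13).
Reduce top mod 13: now compute (6/13).
Pull out 2: since 13 ≡ 5 (mod 8), (2/13) = -1.
Reciprocity: 3 ≡ 3 and 13 ≡ 1 (mod 4), so (3/13) = +(13/3).
Reduce top mod 3: now compute (1/3).
Reached (1/3) = 1. Collecting the sign flips along the way, the symbol is -1.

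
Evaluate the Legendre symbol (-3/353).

-1

Euler's criterion: (-3/353) ≡ 350^176 (mod 353).
350^2 ≡ 9 (mod 353)
350^4 ≡ 81 (mod 353)
350^8 ≡ 207 (mod 353)
350^16 ≡ 136 (mod 353)
350^32 ≡ 140 (mod 353)
350^64 ≡ 185 (mod 353)
350^128 ≡ 337 (mod 353)
350^176 = 350^(128+32+16) ≡ 352 (mod 353).
Result is 352 ≡ −1, so (-3/353) = −1.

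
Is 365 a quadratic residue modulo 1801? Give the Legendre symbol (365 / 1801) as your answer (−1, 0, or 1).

1

Reciprocity: 365 ≡ 1 and 1801 ≡ 1 (mod 4), so (365/1801) = +(1801/365).
Reduce top mod 365: now compute (341/365).
Reciprocity: 341 ≡ 1 and 365 ≡ 1 (mod 4), so (341/365) = +(365/341).
Reduce top mod 341: now compute (24/341).
Pull out 2^3: since 341 ≡ 5 (mod 8), (2/341) = -1, so (2/341)^3 = -1.
Reciprocity: 3 ≡ 3 and 341 ≡ 1 (mod 4), so (3/341) = +(341/3).
Reduce top mod 3: now compute (2/3).
Pull out 2: since 3 ≡ 3 (mod 8), (2/3) = -1.
Reached (1/3) = 1. Collecting the sign flips along the way, the symbol is +1.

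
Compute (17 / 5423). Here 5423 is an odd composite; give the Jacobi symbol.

Reciprocity: 17 ≡ 1 and 5423 ≡ 3 (mod 4), so (17/5423) = +(5423/17).
Reduce top mod 17: now compute (0/17).
Top reduces to 0: gcd > 1, so the symbol is 0.

0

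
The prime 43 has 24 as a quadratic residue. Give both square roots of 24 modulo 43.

Since 43 ≡ 3 (mod 4), a square root of 24 is 24^((43+1)/4) = 24^11 mod 43.
Repeated squaring: 24^2≡17, 24^4≡31, 24^8≡15 (mod 43).
24^11 = 24^(8+2+1) ≡ 14 (mod 43).
Check: 14² = 196 ≡ 24 (mod 43). The two roots are 14 and 29.

14, 29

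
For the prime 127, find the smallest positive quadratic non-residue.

(2/127) = +1, so 2 is a residue.
(3/127) = −1, so 3 is the smallest positive non-residue mod 127.

3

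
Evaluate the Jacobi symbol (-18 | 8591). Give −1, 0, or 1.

-1

First reduce: -18 ≡ 8573 (mod 8591).
Reciprocity: 8573 ≡ 1 and 8591 ≡ 3 (mod 4), so (8573/8591) = +(8591/8573).
Reduce top mod 8573: now compute (18/8573).
Pull out 2: since 8573 ≡ 5 (mod 8), (2/8573) = -1.
Reciprocity: 9 ≡ 1 and 8573 ≡ 1 (mod 4), so (9/8573) = +(8573/9).
Reduce top mod 9: now compute (5/9).
Reciprocity: 5 ≡ 1 and 9 ≡ 1 (mod 4), so (5/9) = +(9/5).
Reduce top mod 5: now compute (4/5).
Pull out 2^2: since 5 ≡ 5 (mod 8), (2/5) = -1, so (2/5)^2 = +1.
Reached (1/5) = 1. Collecting the sign flips along the way, the symbol is -1.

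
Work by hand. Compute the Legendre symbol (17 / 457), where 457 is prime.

Euler's criterion: (17/457) ≡ 17^228 (mod 457).
17^2 ≡ 289 (mod 457)
17^4 ≡ 347 (mod 457)
17^8 ≡ 218 (mod 457)
17^16 ≡ 453 (mod 457)
17^32 ≡ 16 (mod 457)
17^64 ≡ 256 (mod 457)
17^128 ≡ 185 (mod 457)
17^228 = 17^(128+64+32+4) ≡ 1 (mod 457).
Result is 1, so (17/457) = 1.

1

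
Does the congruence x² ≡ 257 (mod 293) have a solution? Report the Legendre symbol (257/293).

Euler's criterion: (257/293) ≡ 257^146 (mod 293).
257^2 ≡ 124 (mod 293)
257^4 ≡ 140 (mod 293)
257^8 ≡ 262 (mod 293)
257^16 ≡ 82 (mod 293)
257^32 ≡ 278 (mod 293)
257^64 ≡ 225 (mod 293)
257^128 ≡ 229 (mod 293)
257^146 = 257^(128+16+2) ≡ 1 (mod 293).
Result is 1, so (257/293) = 1.

1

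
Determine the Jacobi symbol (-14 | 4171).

1

First reduce: -14 ≡ 4157 (mod 4171).
Reciprocity: 4157 ≡ 1 and 4171 ≡ 3 (mod 4), so (4157/4171) = +(4171/4157).
Reduce top mod 4157: now compute (14/4157).
Pull out 2: since 4157 ≡ 5 (mod 8), (2/4157) = -1.
Reciprocity: 7 ≡ 3 and 4157 ≡ 1 (mod 4), so (7/4157) = +(4157/7).
Reduce top mod 7: now compute (6/7).
Pull out 2: since 7 ≡ 7 (mod 8), (2/7) = +1.
Reciprocity: 3 ≡ 3 and 7 ≡ 3 (mod 4), so (3/7) = −(7/3).
Reduce top mod 3: now compute (1/3).
Reached (1/3) = 1. Collecting the sign flips along the way, the symbol is +1.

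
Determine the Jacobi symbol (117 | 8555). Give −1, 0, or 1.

1

Reciprocity: 117 ≡ 1 and 8555 ≡ 3 (mod 4), so (117/8555) = +(8555/117).
Reduce top mod 117: now compute (14/117).
Pull out 2: since 117 ≡ 5 (mod 8), (2/117) = -1.
Reciprocity: 7 ≡ 3 and 117 ≡ 1 (mod 4), so (7/117) = +(117/7).
Reduce top mod 7: now compute (5/7).
Reciprocity: 5 ≡ 1 and 7 ≡ 3 (mod 4), so (5/7) = +(7/5).
Reduce top mod 5: now compute (2/5).
Pull out 2: since 5 ≡ 5 (mod 8), (2/5) = -1.
Reached (1/5) = 1. Collecting the sign flips along the way, the symbol is +1.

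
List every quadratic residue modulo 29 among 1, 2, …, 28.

1,4,5,6,7,9,13,16,20,22,23,24,25,28

Square k = 1,…,14 (k and 29−k give the same square):
1²=1, 2²=4, 3²=9, 4²=16, 5²=25, 6²≡7, 7²≡20, 8²≡6, 9²≡23, 10²≡13, 11²≡5, 12²≡28, 13²≡24, 14²≡22 (mod 29).
So the quadratic residues mod 29 are {1, 4, 5, 6, 7, 9, 13, 16, 20, 22, 23, 24, 25, 28}.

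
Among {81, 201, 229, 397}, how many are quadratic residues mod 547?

1

(81/547) = +1 → QR.
(201/547) = -1 → non-residue.
(229/547) = -1 → non-residue.
(397/547) = -1 → non-residue.
Total quadratic residues among the 4: 1.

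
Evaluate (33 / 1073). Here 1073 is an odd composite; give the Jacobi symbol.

1

Reciprocity: 33 ≡ 1 and 1073 ≡ 1 (mod 4), so (33/1073) = +(1073/33).
Reduce top mod 33: now compute (17/33).
Reciprocity: 17 ≡ 1 and 33 ≡ 1 (mod 4), so (17/33) = +(33/17).
Reduce top mod 17: now compute (16/17).
Pull out 2^4: since 17 ≡ 1 (mod 8), (2/17) = +1, so (2/17)^4 = +1.
Reached (1/17) = 1. Collecting the sign flips along the way, the symbol is +1.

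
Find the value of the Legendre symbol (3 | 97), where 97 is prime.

Reciprocity: 3 ≡ 3 and 97 ≡ 1 (mod 4), so (3/97) = +(97/3).
Reduce top mod 3: now compute (1/3).
Reached (1/3) = 1. Collecting the sign flips along the way, the symbol is +1.

1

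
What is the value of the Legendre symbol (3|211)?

Euler's criterion: (3/211) ≡ 3^105 (mod 211).
3^2 ≡ 9 (mod 211)
3^4 ≡ 81 (mod 211)
3^8 ≡ 20 (mod 211)
3^16 ≡ 189 (mod 211)
3^32 ≡ 62 (mod 211)
3^64 ≡ 46 (mod 211)
3^105 = 3^(64+32+8+1) ≡ 210 (mod 211).
Result is 210 ≡ −1, so (3/211) = −1.

-1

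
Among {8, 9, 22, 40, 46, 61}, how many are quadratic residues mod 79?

5

(8/79) = +1 → QR.
(9/79) = +1 → QR.
(22/79) = +1 → QR.
(40/79) = +1 → QR.
(46/79) = +1 → QR.
(61/79) = -1 → non-residue.
Total quadratic residues among the 6: 5.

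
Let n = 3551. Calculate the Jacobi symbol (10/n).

Pull out 2: since 3551 ≡ 7 (mod 8), (2/3551) = +1.
Reciprocity: 5 ≡ 1 and 3551 ≡ 3 (mod 4), so (5/3551) = +(3551/5).
Reduce top mod 5: now compute (1/5).
Reached (1/5) = 1. Collecting the sign flips along the way, the symbol is +1.

1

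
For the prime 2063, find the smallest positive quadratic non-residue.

5

(2/2063) = +1, so 2 is a residue.
(3/2063) = +1, so 3 is a residue.
(4/2063) = +1, so 4 is a residue.
(5/2063) = −1, so 5 is the smallest positive non-residue mod 2063.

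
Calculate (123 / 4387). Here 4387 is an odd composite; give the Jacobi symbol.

Reciprocity: 123 ≡ 3 and 4387 ≡ 3 (mod 4), so (123/4387) = −(4387/123).
Reduce top mod 123: now compute (82/123).
Pull out 2: since 123 ≡ 3 (mod 8), (2/123) = -1.
Reciprocity: 41 ≡ 1 and 123 ≡ 3 (mod 4), so (41/123) = +(123/41).
Reduce top mod 41: now compute (0/41).
Top reduces to 0: gcd > 1, so the symbol is 0.

0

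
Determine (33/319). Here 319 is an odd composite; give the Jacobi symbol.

0

Reciprocity: 33 ≡ 1 and 319 ≡ 3 (mod 4), so (33/319) = +(319/33).
Reduce top mod 33: now compute (22/33).
Pull out 2: since 33 ≡ 1 (mod 8), (2/33) = +1.
Reciprocity: 11 ≡ 3 and 33 ≡ 1 (mod 4), so (11/33) = +(33/11).
Reduce top mod 11: now compute (0/11).
Top reduces to 0: gcd > 1, so the symbol is 0.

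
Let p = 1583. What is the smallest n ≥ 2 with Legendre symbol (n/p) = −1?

5

(2/1583) = +1, so 2 is a residue.
(3/1583) = +1, so 3 is a residue.
(4/1583) = +1, so 4 is a residue.
(5/1583) = −1, so 5 is the smallest positive non-residue mod 1583.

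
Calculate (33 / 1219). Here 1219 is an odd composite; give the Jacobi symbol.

Reciprocity: 33 ≡ 1 and 1219 ≡ 3 (mod 4), so (33/1219) = +(1219/33).
Reduce top mod 33: now compute (31/33).
Reciprocity: 31 ≡ 3 and 33 ≡ 1 (mod 4), so (31/33) = +(33/31).
Reduce top mod 31: now compute (2/31).
Pull out 2: since 31 ≡ 7 (mod 8), (2/31) = +1.
Reached (1/31) = 1. Collecting the sign flips along the way, the symbol is +1.

1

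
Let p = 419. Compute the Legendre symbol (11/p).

-1

Reciprocity: 11 ≡ 3 and 419 ≡ 3 (mod 4), so (11/419) = −(419/11).
Reduce top mod 11: now compute (1/11).
Reached (1/11) = 1. Collecting the sign flips along the way, the symbol is -1.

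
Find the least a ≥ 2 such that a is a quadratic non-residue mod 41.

3

(2/41) = +1, so 2 is a residue.
(3/41) = −1, so 3 is the smallest positive non-residue mod 41.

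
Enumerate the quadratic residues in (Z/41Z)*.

Square k = 1,…,20 (k and 41−k give the same square):
1²=1, 2²=4, 3²=9, 4²=16, 5²=25, 6²=36, 7²≡8, 8²≡23, 9²≡40, 10²≡18, 11²≡39, 12²≡21, 13²≡5, 14²≡32, 15²≡20, 16²≡10, 17²≡2, 18²≡37, 19²≡33, 20²≡31 (mod 41).
So the quadratic residues mod 41 are {1, 2, 4, 5, 8, 9, 10, 16, 18, 20, 21, 23, 25, 31, 32, 33, 36, 37, 39, 40}.

1, 2, 4, 5, 8, 9, 10, 16, 18, 20, 21, 23, 25, 31, 32, 33, 36, 37, 39, 40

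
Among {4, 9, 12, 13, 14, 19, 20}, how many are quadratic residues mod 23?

(4/23) = +1 → QR.
(9/23) = +1 → QR.
(12/23) = +1 → QR.
(13/23) = +1 → QR.
(14/23) = -1 → non-residue.
(19/23) = -1 → non-residue.
(20/23) = -1 → non-residue.
Total quadratic residues among the 7: 4.

4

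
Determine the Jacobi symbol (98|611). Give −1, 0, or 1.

-1

Pull out 2: since 611 ≡ 3 (mod 8), (2/611) = -1.
Reciprocity: 49 ≡ 1 and 611 ≡ 3 (mod 4), so (49/611) = +(611/49).
Reduce top mod 49: now compute (23/49).
Reciprocity: 23 ≡ 3 and 49 ≡ 1 (mod 4), so (23/49) = +(49/23).
Reduce top mod 23: now compute (3/23).
Reciprocity: 3 ≡ 3 and 23 ≡ 3 (mod 4), so (3/23) = −(23/3).
Reduce top mod 3: now compute (2/3).
Pull out 2: since 3 ≡ 3 (mod 8), (2/3) = -1.
Reached (1/3) = 1. Collecting the sign flips along the way, the symbol is -1.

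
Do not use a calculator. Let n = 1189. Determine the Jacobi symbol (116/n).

0

Pull out 2^2: since 1189 ≡ 5 (mod 8), (2/1189) = -1, so (2/1189)^2 = +1.
Reciprocity: 29 ≡ 1 and 1189 ≡ 1 (mod 4), so (29/1189) = +(1189/29).
Reduce top mod 29: now compute (0/29).
Top reduces to 0: gcd > 1, so the symbol is 0.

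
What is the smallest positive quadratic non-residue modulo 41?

3

(2/41) = +1, so 2 is a residue.
(3/41) = −1, so 3 is the smallest positive non-residue mod 41.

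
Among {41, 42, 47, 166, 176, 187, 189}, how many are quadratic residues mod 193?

(41/193) = -1 → non-residue.
(42/193) = +1 → QR.
(47/193) = -1 → non-residue.
(166/193) = +1 → QR.
(176/193) = -1 → non-residue.
(187/193) = +1 → QR.
(189/193) = +1 → QR.
Total quadratic residues among the 7: 4.

4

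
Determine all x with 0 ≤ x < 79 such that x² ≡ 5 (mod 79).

20, 59

Since 79 ≡ 3 (mod 4), a square root of 5 is 5^((79+1)/4) = 5^20 mod 79.
Repeated squaring: 5^2≡25, 5^4≡72, 5^8≡49, 5^16≡31 (mod 79).
5^20 = 5^(16+4) ≡ 20 (mod 79).
Check: 20² = 400 ≡ 5 (mod 79). The two roots are 20 and 59.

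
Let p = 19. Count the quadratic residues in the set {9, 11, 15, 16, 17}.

4

(9/19) = +1 → QR.
(11/19) = +1 → QR.
(15/19) = -1 → non-residue.
(16/19) = +1 → QR.
(17/19) = +1 → QR.
Total quadratic residues among the 5: 4.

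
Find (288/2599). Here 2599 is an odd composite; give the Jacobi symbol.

Pull out 2^5: since 2599 ≡ 7 (mod 8), (2/2599) = +1, so (2/2599)^5 = +1.
Reciprocity: 9 ≡ 1 and 2599 ≡ 3 (mod 4), so (9/2599) = +(2599/9).
Reduce top mod 9: now compute (7/9).
Reciprocity: 7 ≡ 3 and 9 ≡ 1 (mod 4), so (7/9) = +(9/7).
Reduce top mod 7: now compute (2/7).
Pull out 2: since 7 ≡ 7 (mod 8), (2/7) = +1.
Reached (1/7) = 1. Collecting the sign flips along the way, the symbol is +1.

1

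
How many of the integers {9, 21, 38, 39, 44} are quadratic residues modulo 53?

(9/53) = +1 → QR.
(21/53) = -1 → non-residue.
(38/53) = +1 → QR.
(39/53) = -1 → non-residue.
(44/53) = +1 → QR.
Total quadratic residues among the 5: 3.

3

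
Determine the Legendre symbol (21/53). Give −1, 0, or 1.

-1

Euler's criterion: (21/53) ≡ 21^26 (mod 53).
21^2 ≡ 17 (mod 53)
21^4 ≡ 24 (mod 53)
21^8 ≡ 46 (mod 53)
21^16 ≡ 49 (mod 53)
21^26 = 21^(16+8+2) ≡ 52 (mod 53).
Result is 52 ≡ −1, so (21/53) = −1.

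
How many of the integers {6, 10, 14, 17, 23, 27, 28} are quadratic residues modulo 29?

3

(6/29) = +1 → QR.
(10/29) = -1 → non-residue.
(14/29) = -1 → non-residue.
(17/29) = -1 → non-residue.
(23/29) = +1 → QR.
(27/29) = -1 → non-residue.
(28/29) = +1 → QR.
Total quadratic residues among the 7: 3.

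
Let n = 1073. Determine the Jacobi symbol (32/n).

Pull out 2^5: since 1073 ≡ 1 (mod 8), (2/1073) = +1, so (2/1073)^5 = +1.
Reached (1/1073) = 1. Collecting the sign flips along the way, the symbol is +1.

1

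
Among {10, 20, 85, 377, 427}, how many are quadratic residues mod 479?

4

(10/479) = +1 → QR.
(20/479) = +1 → QR.
(85/479) = -1 → non-residue.
(377/479) = +1 → QR.
(427/479) = +1 → QR.
Total quadratic residues among the 5: 4.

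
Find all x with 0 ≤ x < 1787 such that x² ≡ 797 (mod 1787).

Since 1787 ≡ 3 (mod 4), a square root of 797 is 797^((1787+1)/4) = 797^447 mod 1787.
Repeated squaring: 797^2≡824, 797^4≡1703, 797^8≡1695, 797^16≡1316, 797^32≡253, 797^64≡1464, 797^128≡683, 797^256≡82 (mod 1787).
797^447 = 797^(256+128+32+16+8+4+2+1) ≡ 594 (mod 1787).
Check: 594² = 352836 ≡ 797 (mod 1787). The two roots are 594 and 1193.

594, 1193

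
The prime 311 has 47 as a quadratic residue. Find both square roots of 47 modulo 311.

Since 311 ≡ 3 (mod 4), a square root of 47 is 47^((311+1)/4) = 47^78 mod 311.
Repeated squaring: 47^2≡32, 47^4≡91, 47^8≡195, 47^16≡83, 47^32≡47, 47^64≡32 (mod 311).
47^78 = 47^(64+8+4+2) ≡ 83 (mod 311).
Check: 83² = 6889 ≡ 47 (mod 311). The two roots are 83 and 228.

83, 228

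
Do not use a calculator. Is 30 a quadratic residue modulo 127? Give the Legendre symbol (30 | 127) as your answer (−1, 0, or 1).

Euler's criterion: (30/127) ≡ 30^63 (mod 127).
30^2 ≡ 11 (mod 127)
30^4 ≡ 121 (mod 127)
30^8 ≡ 36 (mod 127)
30^16 ≡ 26 (mod 127)
30^32 ≡ 41 (mod 127)
30^63 = 30^(32+16+8+4+2+1) ≡ 1 (mod 127).
Result is 1, so (30/127) = 1.

1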